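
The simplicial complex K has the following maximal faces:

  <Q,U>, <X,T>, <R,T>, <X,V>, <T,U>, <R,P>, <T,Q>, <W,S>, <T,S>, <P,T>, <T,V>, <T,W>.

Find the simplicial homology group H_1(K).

H_1 = Z^4.

Order the vertices as P < Q < R < S < T < U < V < W < X. Listing each simplex with vertices in this order, K has dimension 1 with simplices:

  0-simplices (9): P, Q, R, S, T, U, V, W, X
  1-simplices (12): PR, PT, QT, QU, RT, ST, SW, TU, TV, TW, TX, VX

so the chain groups are C_0 ≅ Z^9, C_1 ≅ Z^12.

∂_1: C_1 → C_0 is given by ∂[p,q] = [q] − [p]. For instance
  ∂ST = T − S.
The 9×12 boundary matrix has rank 8 and Smith normal form diag(1,1,1,1,1,1,1,1).

From H_k ≅ ker(∂_k) / im(∂_{k+1}) we obtain:

  H_1: rank ker ∂_1 − rank ∂_2 = (12 − 8) − 0 = 4, and there is no ∂_2, so H_1 ≅ Z^4.

(K is a triangulation of a wedge of 4 circles.)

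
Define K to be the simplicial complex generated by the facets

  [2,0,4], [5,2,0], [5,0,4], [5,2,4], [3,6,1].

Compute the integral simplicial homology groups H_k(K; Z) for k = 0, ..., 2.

H_0 = Z^2,  H_1 = 0,  H_2 = Z.

K has 7 vertices, 9 edges, 5 triangles.
rank ∂_0 = 0, rank ∂_1 = 5 ⇒ b_0 = 7 − 0 − 5 = 2; all invariant factors of ∂_1 are 1 so no torsion. So H_0 ≅ Z^2.
rank ∂_1 = 5, rank ∂_2 = 4 ⇒ b_1 = 9 − 5 − 4 = 0; all invariant factors of ∂_2 are 1 so no torsion. So H_1 ≅ 0.
rank ∂_2 = 4, rank ∂_3 = 0 ⇒ b_2 = 5 − 4 − 0 = 1. So H_2 ≅ Z.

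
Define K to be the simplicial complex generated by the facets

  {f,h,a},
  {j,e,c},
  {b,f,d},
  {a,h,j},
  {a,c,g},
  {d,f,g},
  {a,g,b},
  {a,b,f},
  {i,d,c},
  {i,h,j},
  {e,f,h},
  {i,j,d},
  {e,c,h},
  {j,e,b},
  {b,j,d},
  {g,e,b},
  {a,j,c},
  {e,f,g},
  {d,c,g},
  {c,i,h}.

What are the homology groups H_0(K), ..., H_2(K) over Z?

H_0 ≅ Z,  H_1 ≅ Z ⊕ Z/2,  H_2 = 0.

K has 10 vertices, 30 edges, 20 triangles.
rank ∂_0 = 0, rank ∂_1 = 9 ⇒ b_0 = 10 − 0 − 9 = 1; all invariant factors of ∂_1 are 1 so no torsion. So H_0 = Z.
rank ∂_1 = 9, rank ∂_2 = 20 ⇒ b_1 = 30 − 9 − 20 = 1; ∂_2 has invariant factor(s) [2] giving torsion. So H_1 = Z ⊕ Z/2.
rank ∂_2 = 20, rank ∂_3 = 0 ⇒ b_2 = 20 − 20 − 0 = 0. So H_2 = 0.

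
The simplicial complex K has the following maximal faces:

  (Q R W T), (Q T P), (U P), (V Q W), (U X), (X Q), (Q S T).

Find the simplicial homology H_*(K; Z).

Take the total order P < Q < R < S < T < U < V < W < X on the vertex set. Then K (dimension 3) consists of the simplices:

  0-simplices (9): P, Q, R, S, T, U, V, W, X
  1-simplices (15): PQ, PT, PU, QR, QS, QT, QV, QW, QX, RT, RW, ST, TW, UX, VW
  2-simplices (7): PQT, QRT, QRW, QST, QTW, QVW, RTW
  3-simplices (1): QRTW

giving chain groups C_0 ≅ Z^9, C_1 ≅ Z^15, C_2 ≅ Z^7, C_3 ≅ Z^1.

∂_1: C_1 → C_0 is given by ∂[p,q] = [q] − [p]. For instance
  ∂UX = X − U.
The resulting 9×15 matrix has rank 8, and its Smith normal form has invariant factors (1,1,1,1,1,1,1,1).

The boundary map ∂_2: C_2 → C_1 maps a triangle to the signed sum of its edges. For instance
  ∂QVW = VW − QW + QV,
  ∂RTW = TW − RW + RT.
As a 15×7 matrix over Z this has rank 6, with invariant factors (1,1,1,1,1,1).

The boundary map ∂_3: C_3 → C_2 sends each 3-simplex σ to the alternating sum Σ_i (−1)^i (σ with its i-th vertex removed). For instance
  ∂QRTW = RTW − QTW + QRW − QRT.
This gives a 7×1 integer matrix of rank 1; reducing to Smith normal form yields diagonal entries (1).

From H_k ≅ ker(∂_k) / im(∂_{k+1}) we obtain:

  H_0: rank C_0 − rank ∂_1 = 9 − 8 = 1, and the invariant factors of ∂_1 are all 1, so H_0 ≅ Z.
  H_1: rank ker ∂_1 − rank ∂_2 = (15 − 8) − 6 = 1, and the invariant factors of ∂_2 are all 1, so H_1 ≅ Z.
  H_2: rank ker ∂_2 − rank ∂_3 = (7 − 6) − 1 = 0, and the invariant factors of ∂_3 are all 1, so H_2 ≅ 0.
  H_3: rank ker ∂_3 − rank ∂_4 = (1 − 1) − 0 = 0, and there is no ∂_4, so H_3 ≅ 0.

H_0 ≅ Z,  H_1 ≅ Z,  H_2 = 0,  H_3 = 0.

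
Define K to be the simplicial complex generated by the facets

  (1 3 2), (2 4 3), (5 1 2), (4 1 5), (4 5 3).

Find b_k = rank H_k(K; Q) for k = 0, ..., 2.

b_0 = 1, b_1 = 1, b_2 = 0.

Fix the vertex order 1 < 2 < 3 < 4 < 5 and write every simplex with vertices in increasing order. Then dim K = 2 and the simplices of K are:

  0-simplices (5): [1], [2], [3], [4], [5]
  1-simplices (10): [1,2], [1,3], [1,4], [1,5], [2,3], [2,4], [2,5], [3,4], [3,5], [4,5]
  2-simplices (5): [1,2,3], [1,2,5], [1,4,5], [2,3,4], [3,4,5]

Hence C_0 ≅ Z^5, C_1 ≅ Z^10, C_2 ≅ Z^5.

∂_1: C_1 → C_0 is given by ∂[p,q] = [q] − [p].
The 5×10 boundary matrix has rank 4 and Smith normal form diag(1,1,1,1).

The boundary map ∂_2: C_2 → C_1 maps a triangle to the signed sum of its edges. For instance
  ∂[3,4,5] = [4,5] − [3,5] + [3,4],
  ∂[1,2,3] = [2,3] − [1,3] + [1,2].
This gives a 10×5 integer matrix of rank 5; reducing to Smith normal form yields diagonal entries (1,1,1,1,1).

Reading off H_k = ker ∂_k / im ∂_{k+1}:

  H_0: rank C_0 − rank ∂_1 = 5 − 4 = 1, and the invariant factors of ∂_1 are all 1, so H_0 = Z.
  H_1: rank ker ∂_1 − rank ∂_2 = (10 − 4) − 5 = 1, and the invariant factors of ∂_2 are all 1, so H_1 = Z.
  H_2: rank ker ∂_2 − rank ∂_3 = (5 − 5) − 0 = 0, and there is no ∂_3, so H_2 = 0.

(K is a triangulation of the Möbius band.)

Hence the Betti numbers are b_0 = 1, b_1 = 1, b_2 = 0.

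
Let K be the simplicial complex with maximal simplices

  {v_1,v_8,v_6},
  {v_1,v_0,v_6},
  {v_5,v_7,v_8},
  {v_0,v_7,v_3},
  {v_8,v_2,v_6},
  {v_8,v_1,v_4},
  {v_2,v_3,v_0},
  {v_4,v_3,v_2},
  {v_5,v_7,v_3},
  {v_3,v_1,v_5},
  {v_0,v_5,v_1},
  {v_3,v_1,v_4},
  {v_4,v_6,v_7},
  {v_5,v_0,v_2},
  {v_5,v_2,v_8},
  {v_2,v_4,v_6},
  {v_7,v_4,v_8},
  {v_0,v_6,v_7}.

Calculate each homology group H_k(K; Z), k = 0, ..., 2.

K has 9 vertices, 27 edges, 18 triangles.
rank ∂_0 = 0, rank ∂_1 = 8 ⇒ b_0 = 9 − 0 − 8 = 1; all invariant factors of ∂_1 are 1 so no torsion. So H_0 ≅ Z.
rank ∂_1 = 8, rank ∂_2 = 18 ⇒ b_1 = 27 − 8 − 18 = 1; ∂_2 has invariant factor(s) [2] giving torsion. So H_1 ≅ Z ⊕ Z/2.
rank ∂_2 = 18, rank ∂_3 = 0 ⇒ b_2 = 18 − 18 − 0 = 0. So H_2 ≅ 0.

H_0 = Z,  H_1 = Z ⊕ Z/2,  H_2 = 0.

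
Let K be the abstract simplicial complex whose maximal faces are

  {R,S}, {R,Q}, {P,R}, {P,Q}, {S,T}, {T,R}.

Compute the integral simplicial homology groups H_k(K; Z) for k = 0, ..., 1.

H_0 = Z,  H_1 = Z^2.

Fix the vertex order P < Q < R < S < T and write every simplex with vertices in increasing order. Then dim K = 1 and the simplices of K are:

  0-simplices (5): P, Q, R, S, T
  1-simplices (6): PQ, PR, QR, RS, RT, ST

so the chain groups are C_0 ≅ Z^5, C_1 ≅ Z^6.

The boundary map ∂_1: C_1 → C_0 is given by ∂[p,q] = [q] − [p]. For instance
  ∂QR = R − Q.
The resulting 5×6 matrix has rank 4, and its Smith normal form has invariant factors (1,1,1,1).

Now H_k = ker ∂_k / im ∂_{k+1}, so:

  H_0: rank C_0 − rank ∂_1 = 5 − 4 = 1, and the invariant factors of ∂_1 are all 1, so H_0 = Z.
  H_1: rank ker ∂_1 − rank ∂_2 = (6 − 4) − 0 = 2, and there is no ∂_2, so H_1 = Z^2.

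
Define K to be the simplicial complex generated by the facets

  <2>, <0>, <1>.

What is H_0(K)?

H_0 = Z^3.

Order the vertices as 0 < 1 < 2. Listing each simplex with vertices in this order, K has dimension 0 with simplices:

  0-simplices (3): [0], [1], [2]

so the chain groups are C_0 ≅ Z^3.

Now H_k = ker ∂_k / im ∂_{k+1}, so:

  H_0: rank C_0 − rank ∂_1 = 3 − 0 = 3, and there is no ∂_1, so H_0 ≅ Z^3.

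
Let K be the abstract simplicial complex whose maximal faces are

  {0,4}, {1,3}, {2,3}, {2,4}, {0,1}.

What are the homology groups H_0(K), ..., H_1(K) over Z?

H_0 = Z,  H_1 = Z.

Order the vertices as 0 < 1 < 2 < 3 < 4. Listing each simplex with vertices in this order, K has dimension 1 with simplices:

  0-simplices (5): [0], [1], [2], [3], [4]
  1-simplices (5): [0,1], [0,4], [1,3], [2,3], [2,4]

Hence C_0 ≅ Z^5, C_1 ≅ Z^5.

∂_1: C_1 → C_0 is given by ∂[p,q] = [q] − [p].
As a 5×5 matrix over Z this has rank 4, with invariant factors (1,1,1,1).

Computing H_k = (kernel of ∂_k) / (image of ∂_{k+1}):

  H_0: rank C_0 − rank ∂_1 = 5 − 4 = 1, and the invariant factors of ∂_1 are all 1, so H_0 = Z.
  H_1: rank ker ∂_1 − rank ∂_2 = (5 − 4) − 0 = 1, and there is no ∂_2, so H_1 = Z.

(K is a triangulation of the circle S^1.)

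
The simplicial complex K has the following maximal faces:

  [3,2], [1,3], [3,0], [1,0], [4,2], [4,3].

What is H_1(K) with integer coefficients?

H_1 = Z^2.

We work with the vertex ordering 0 < 1 < 2 < 3 < 4. The simplices of K, each written with vertices in increasing order, are:

  0-simplices (5): [0], [1], [2], [3], [4]
  1-simplices (6): [0,1], [0,3], [1,3], [2,3], [2,4], [3,4]

giving chain groups C_0 ≅ Z^5, C_1 ≅ Z^6.

∂_1: C_1 → C_0 maps an edge to its endpoints' difference, ∂[p,q] = q − p. For instance
  ∂[2,3] = [3] − [2].
The 5×6 boundary matrix has rank 4 and Smith normal form diag(1,1,1,1).

From H_k ≅ ker(∂_k) / im(∂_{k+1}) we obtain:

  H_1: rank ker ∂_1 − rank ∂_2 = (6 − 4) − 0 = 2, and there is no ∂_2, so H_1 ≅ Z^2.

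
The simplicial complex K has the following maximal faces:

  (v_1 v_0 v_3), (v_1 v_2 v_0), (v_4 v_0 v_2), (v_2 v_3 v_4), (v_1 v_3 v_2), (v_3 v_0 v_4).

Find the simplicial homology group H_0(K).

H_0 ≅ Z.

Take the total order v_0 < v_1 < v_2 < v_3 < v_4 on the vertex set. Then K (dimension 2) consists of the simplices:

  0-simplices (5): [v_0], [v_1], [v_2], [v_3], [v_4]
  1-simplices (9): [v_0,v_1], [v_0,v_2], [v_0,v_3], [v_0,v_4], [v_1,v_2], [v_1,v_3], [v_2,v_3], [v_2,v_4], [v_3,v_4]
  2-simplices (6): [v_0,v_1,v_2], [v_0,v_1,v_3], [v_0,v_2,v_4], [v_0,v_3,v_4], [v_1,v_2,v_3], [v_2,v_3,v_4]

so the chain groups are C_0 ≅ Z^5, C_1 ≅ Z^9, C_2 ≅ Z^6.

Boundary ∂_1: C_1 → C_0 maps an edge to its endpoints' difference, ∂[p,q] = q − p.
This gives a 5×9 integer matrix of rank 4; reducing to Smith normal form yields diagonal entries (1,1,1,1).

The boundary map ∂_2: C_2 → C_1 maps a triangle to the signed sum of its edges. For instance
  ∂[v_0,v_1,v_3] = [v_1,v_3] − [v_0,v_3] + [v_0,v_1],
  ∂[v_0,v_1,v_2] = [v_1,v_2] − [v_0,v_2] + [v_0,v_1].
The resulting 9×6 matrix has rank 5, and its Smith normal form has invariant factors (1,1,1,1,1).

From H_k ≅ ker(∂_k) / im(∂_{k+1}) we obtain:

  H_0: rank C_0 − rank ∂_1 = 5 − 4 = 1, and the invariant factors of ∂_1 are all 1, so H_0 ≅ Z.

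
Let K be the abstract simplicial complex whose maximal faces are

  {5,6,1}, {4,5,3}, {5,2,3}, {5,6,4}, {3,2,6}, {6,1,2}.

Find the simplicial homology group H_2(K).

H_2 = 0.

Fix the vertex order 1 < 2 < 3 < 4 < 5 < 6 and write every simplex with vertices in increasing order. Then dim K = 2 and the simplices of K are:

  0-simplices (6): [1], [2], [3], [4], [5], [6]
  1-simplices (12): [1,2], [1,5], [1,6], [2,3], [2,5], [2,6], [3,4], [3,5], [3,6], [4,5], [4,6], [5,6]
  2-simplices (6): [1,2,6], [1,5,6], [2,3,5], [2,3,6], [3,4,5], [4,5,6]

giving chain groups C_0 ≅ Z^6, C_1 ≅ Z^12, C_2 ≅ Z^6.

The boundary map ∂_1: C_1 → C_0 sends each edge [p,q] (with p < q) to q − p.
As a 6×12 matrix over Z this has rank 5, with invariant factors (1,1,1,1,1).

∂_2: C_2 → C_1 sends each 2-simplex [p,q,r] to [q,r] − [p,r] + [p,q]. For instance
  ∂[2,3,5] = [3,5] − [2,5] + [2,3],
  ∂[1,2,6] = [2,6] − [1,6] + [1,2].
The 12×6 boundary matrix has rank 6 and Smith normal form diag(1,1,1,1,1,1).

Computing H_k = (kernel of ∂_k) / (image of ∂_{k+1}):

  H_2: rank ker ∂_2 − rank ∂_3 = (6 − 6) − 0 = 0, and there is no ∂_3, so H_2 = 0.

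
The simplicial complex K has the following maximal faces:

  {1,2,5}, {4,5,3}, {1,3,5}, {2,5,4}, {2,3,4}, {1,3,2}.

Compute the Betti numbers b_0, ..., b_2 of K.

K has 5 vertices, 9 edges, 6 triangles.
rank ∂_0 = 0, rank ∂_1 = 4 ⇒ b_0 = 5 − 0 − 4 = 1; all invariant factors of ∂_1 are 1 so no torsion. So H_0 = Z.
rank ∂_1 = 4, rank ∂_2 = 5 ⇒ b_1 = 9 − 4 − 5 = 0; all invariant factors of ∂_2 are 1 so no torsion. So H_1 = 0.
rank ∂_2 = 5, rank ∂_3 = 0 ⇒ b_2 = 6 − 5 − 0 = 1. So H_2 = Z.

b_0 = 1, b_1 = 0, b_2 = 1.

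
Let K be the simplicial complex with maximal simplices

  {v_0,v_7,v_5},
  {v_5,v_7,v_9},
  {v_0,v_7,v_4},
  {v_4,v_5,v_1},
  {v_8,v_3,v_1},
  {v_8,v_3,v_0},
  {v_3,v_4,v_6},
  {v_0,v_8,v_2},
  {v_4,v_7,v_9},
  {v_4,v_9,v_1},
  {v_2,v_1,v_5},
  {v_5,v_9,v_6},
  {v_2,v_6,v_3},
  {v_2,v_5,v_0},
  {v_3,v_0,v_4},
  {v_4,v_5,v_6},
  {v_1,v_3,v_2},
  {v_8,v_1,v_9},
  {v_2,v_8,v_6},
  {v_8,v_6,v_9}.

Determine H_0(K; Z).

Take the total order v_0 < v_1 < v_2 < v_3 < v_4 < v_5 < v_6 < v_7 < v_8 < v_9 on the vertex set. Then K (dimension 2) consists of the simplices:

  0-simplices (10): [v_0], [v_1], [v_2], [v_3], [v_4], [v_5], [v_6], [v_7], [v_8], [v_9]
  1-simplices (30): (30 of them)
  2-simplices (20): (20 of them)

Hence C_0 ≅ Z^10, C_1 ≅ Z^30, C_2 ≅ Z^20.

Boundary ∂_1: C_1 → C_0 maps an edge to its endpoints' difference, ∂[p,q] = q − p. For instance
  ∂[v_5,v_9] = [v_9] − [v_5].
The 10×30 boundary matrix has rank 9 and Smith normal form diag(1,1,1,1,1,1,1,1,1).

The boundary map ∂_2: C_2 → C_1 sends each 2-simplex [p,q,r] to [q,r] − [p,r] + [p,q]. For instance
  ∂[v_2,v_3,v_6] = [v_3,v_6] − [v_2,v_6] + [v_2,v_3],
  ∂[v_1,v_3,v_8] = [v_3,v_8] − [v_1,v_8] + [v_1,v_3].
The 30×20 boundary matrix has rank 20 and Smith normal form diag(1,1,1,1,1,1,1,1,1,1,1,1,1,1,1,1,1,1,1,2).

Reading off H_k = ker ∂_k / im ∂_{k+1}:

  H_0: rank C_0 − rank ∂_1 = 10 − 9 = 1, and the invariant factors of ∂_1 are all 1, so H_0 ≅ Z.

H_0 = Z.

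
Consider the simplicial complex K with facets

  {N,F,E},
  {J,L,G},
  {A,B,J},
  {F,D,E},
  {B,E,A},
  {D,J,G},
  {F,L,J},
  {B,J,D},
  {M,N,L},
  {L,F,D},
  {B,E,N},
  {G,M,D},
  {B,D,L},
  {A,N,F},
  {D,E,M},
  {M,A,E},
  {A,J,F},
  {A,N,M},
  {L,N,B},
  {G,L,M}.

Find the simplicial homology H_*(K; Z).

Fix the vertex order A < B < D < E < F < G < J < L < M < N and write every simplex with vertices in increasing order. Then dim K = 2 and the simplices of K are:

  0-simplices (10): A, B, D, E, F, G, J, L, M, N
  1-simplices (30): AB, AE, AF, AJ, AM, AN, BD, BE, BJ, BL, BN, DE, DF, DG, DJ, DL, DM, EF, EM, EN, FJ, FL, FN, GJ, GL, GM, JL, LM, LN, MN
  2-simplices (20): ABE, ABJ, AEM, AFJ, AFN, AMN, BDJ, BDL, BEN, BLN, DEF, DEM, DFL, DGJ, DGM, EFN, FJL, GJL, GLM, LMN

Hence C_0 ≅ Z^10, C_1 ≅ Z^30, C_2 ≅ Z^20.

The boundary map ∂_1: C_1 → C_0 sends each edge [p,q] (with p < q) to q − p.
This gives a 10×30 integer matrix of rank 9; reducing to Smith normal form yields diagonal entries (1,1,1,1,1,1,1,1,1).

Boundary ∂_2: C_2 → C_1 sends each 2-simplex [p,q,r] to [q,r] − [p,r] + [p,q]. For instance
  ∂FJL = JL − FL + FJ,
  ∂DGJ = GJ − DJ + DG.
As a 30×20 matrix over Z this has rank 20, with invariant factors (1,1,1,1,1,1,1,1,1,1,1,1,1,1,1,1,1,1,1,2).

Now H_k = ker ∂_k / im ∂_{k+1}, so:

  H_0: rank C_0 − rank ∂_1 = 10 − 9 = 1, and the invariant factors of ∂_1 are all 1, so H_0 = Z.
  H_1: rank ker ∂_1 − rank ∂_2 = (30 − 9) − 20 = 1, and ∂_2 has invariant factor 2 > 1, so H_1 = Z ⊕ Z/2Z.
  H_2: rank ker ∂_2 − rank ∂_3 = (20 − 20) − 0 = 0, and there is no ∂_3, so H_2 = 0.

H_0 ≅ Z,  H_1 ≅ Z ⊕ Z/2Z,  H_2 = 0.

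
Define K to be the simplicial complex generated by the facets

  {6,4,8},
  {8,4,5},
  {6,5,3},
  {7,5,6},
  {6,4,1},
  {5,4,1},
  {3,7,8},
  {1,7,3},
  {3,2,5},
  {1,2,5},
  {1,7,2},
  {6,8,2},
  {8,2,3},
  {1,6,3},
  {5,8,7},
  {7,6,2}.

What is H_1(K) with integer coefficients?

H_1 = Z^2.

Fix the vertex order 1 < 2 < 3 < 4 < 5 < 6 < 7 < 8 and write every simplex with vertices in increasing order. Then dim K = 2 and the simplices of K are:

  0-simplices (8): [1], [2], [3], [4], [5], [6], [7], [8]
  1-simplices (24): (24 of them)
  2-simplices (16): [1,2,5], [1,2,7], [1,3,6], [1,3,7], [1,4,5], [1,4,6], [2,3,5], [2,3,8], [2,6,7], [2,6,8], [3,5,6], [3,7,8], [4,5,8], [4,6,8], [5,6,7], [5,7,8]

so the chain groups are C_0 ≅ Z^8, C_1 ≅ Z^24, C_2 ≅ Z^16.

Boundary ∂_1: C_1 → C_0 is given by ∂[p,q] = [q] − [p]. For instance
  ∂[4,8] = [8] − [4].
As a 8×24 matrix over Z this has rank 7, with invariant factors (1,1,1,1,1,1,1).

∂_2: C_2 → C_1 maps a triangle to the signed sum of its edges. For instance
  ∂[4,6,8] = [6,8] − [4,8] + [4,6],
  ∂[3,5,6] = [5,6] − [3,6] + [3,5].
This gives a 24×16 integer matrix of rank 15; reducing to Smith normal form yields diagonal entries (1,1,1,1,1,1,1,1,1,1,1,1,1,1,1).

Computing H_k = (kernel of ∂_k) / (image of ∂_{k+1}):

  H_1: rank ker ∂_1 − rank ∂_2 = (24 − 7) − 15 = 2, and the invariant factors of ∂_2 are all 1, so H_1 ≅ Z^2.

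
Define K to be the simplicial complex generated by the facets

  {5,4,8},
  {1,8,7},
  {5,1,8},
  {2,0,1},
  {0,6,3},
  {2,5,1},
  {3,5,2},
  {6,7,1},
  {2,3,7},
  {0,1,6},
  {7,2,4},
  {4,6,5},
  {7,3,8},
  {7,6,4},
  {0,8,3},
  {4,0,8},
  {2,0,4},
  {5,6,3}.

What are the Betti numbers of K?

b_0 = 1, b_1 = 2, b_2 = 1.

Take the total order 0 < 1 < 2 < 3 < 4 < 5 < 6 < 7 < 8 on the vertex set. Then K (dimension 2) consists of the simplices:

  0-simplices (9): [0], [1], [2], [3], [4], [5], [6], [7], [8]
  1-simplices (27): (27 of them)
  2-simplices (18): [0,1,2], [0,1,6], [0,2,4], [0,3,6], [0,3,8], [0,4,8], [1,2,5], [1,5,8], [1,6,7], [1,7,8], [2,3,5], [2,3,7], [2,4,7], [3,5,6], [3,7,8], [4,5,6], [4,5,8], [4,6,7]

so the chain groups are C_0 ≅ Z^9, C_1 ≅ Z^27, C_2 ≅ Z^18.

The boundary map ∂_1: C_1 → C_0 sends each edge [p,q] (with p < q) to q − p. For instance
  ∂[1,6] = [6] − [1].
The resulting 9×27 matrix has rank 8, and its Smith normal form has invariant factors (1,1,1,1,1,1,1,1).

The boundary map ∂_2: C_2 → C_1 acts by ∂[p,q,r] = [q,r] − [p,r] + [p,q]. For instance
  ∂[0,3,8] = [3,8] − [0,8] + [0,3],
  ∂[1,2,5] = [2,5] − [1,5] + [1,2].
The 27×18 boundary matrix has rank 17 and Smith normal form diag(1,1,1,1,1,1,1,1,1,1,1,1,1,1,1,1,1).

Reading off H_k = ker ∂_k / im ∂_{k+1}:

  H_0: rank C_0 − rank ∂_1 = 9 − 8 = 1, and the invariant factors of ∂_1 are all 1, so H_0 = Z.
  H_1: rank ker ∂_1 − rank ∂_2 = (27 − 8) − 17 = 2, and the invariant factors of ∂_2 are all 1, so H_1 = Z^2.
  H_2: rank ker ∂_2 − rank ∂_3 = (18 − 17) − 0 = 1, and there is no ∂_3, so H_2 = Z.

(K is a triangulation of the torus T^2.)

Hence the Betti numbers are b_0 = 1, b_1 = 2, b_2 = 1.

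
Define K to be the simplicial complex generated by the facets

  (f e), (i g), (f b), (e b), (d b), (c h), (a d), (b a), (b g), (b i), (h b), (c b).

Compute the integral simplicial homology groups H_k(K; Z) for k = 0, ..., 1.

H_0 = Z,  H_1 = Z^4.

We work with the vertex ordering a < b < c < d < e < f < g < h < i. The simplices of K, each written with vertices in increasing order, are:

  0-simplices (9): a, b, c, d, e, f, g, h, i
  1-simplices (12): ab, ad, bc, bd, be, bf, bg, bh, bi, ch, ef, gi

giving chain groups C_0 ≅ Z^9, C_1 ≅ Z^12.

Boundary ∂_1: C_1 → C_0 sends each edge [p,q] (with p < q) to q − p.
This gives a 9×12 integer matrix of rank 8; reducing to Smith normal form yields diagonal entries (1,1,1,1,1,1,1,1).

Reading off H_k = ker ∂_k / im ∂_{k+1}:

  H_0: rank C_0 − rank ∂_1 = 9 − 8 = 1, and the invariant factors of ∂_1 are all 1, so H_0 = Z.
  H_1: rank ker ∂_1 − rank ∂_2 = (12 − 8) − 0 = 4, and there is no ∂_2, so H_1 = Z^4.

As a check, the Euler characteristic is 9 − 12 = -3, which agrees with 1 − 4 = -3.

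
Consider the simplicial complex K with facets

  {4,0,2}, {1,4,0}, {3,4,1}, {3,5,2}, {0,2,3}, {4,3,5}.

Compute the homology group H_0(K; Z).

H_0 ≅ Z.

Order the vertices as 0 < 1 < 2 < 3 < 4 < 5. Listing each simplex with vertices in this order, K has dimension 2 with simplices:

  0-simplices (6): [0], [1], [2], [3], [4], [5]
  1-simplices (12): [0,1], [0,2], [0,3], [0,4], [1,3], [1,4], [2,3], [2,4], [2,5], [3,4], [3,5], [4,5]
  2-simplices (6): [0,1,4], [0,2,3], [0,2,4], [1,3,4], [2,3,5], [3,4,5]

so the chain groups are C_0 ≅ Z^6, C_1 ≅ Z^12, C_2 ≅ Z^6.

The boundary map ∂_1: C_1 → C_0 maps an edge to its endpoints' difference, ∂[p,q] = q − p.
The resulting 6×12 matrix has rank 5, and its Smith normal form has invariant factors (1,1,1,1,1).

The boundary map ∂_2: C_2 → C_1 acts by ∂[p,q,r] = [q,r] − [p,r] + [p,q]. For instance
  ∂[0,2,4] = [2,4] − [0,4] + [0,2],
  ∂[0,1,4] = [1,4] − [0,4] + [0,1].
This gives a 12×6 integer matrix of rank 6; reducing to Smith normal form yields diagonal entries (1,1,1,1,1,1).

Computing H_k = (kernel of ∂_k) / (image of ∂_{k+1}):

  H_0: rank C_0 − rank ∂_1 = 6 − 5 = 1, and the invariant factors of ∂_1 are all 1, so H_0 = Z.

(K is a triangulation of the cylinder S^1 x I.)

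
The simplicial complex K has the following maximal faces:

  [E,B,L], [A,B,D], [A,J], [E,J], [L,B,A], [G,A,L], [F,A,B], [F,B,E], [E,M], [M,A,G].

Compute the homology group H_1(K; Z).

H_1 ≅ Z^2.

Order the vertices as A < B < D < E < F < G < J < L < M. Listing each simplex with vertices in this order, K has dimension 2 with simplices:

  0-simplices (9): A, B, D, E, F, G, J, L, M
  1-simplices (17): AB, AD, AF, AG, AJ, AL, AM, BD, BE, BF, BL, EF, EJ, EL, EM, GL, GM
  2-simplices (7): ABD, ABF, ABL, AGL, AGM, BEF, BEL

so the chain groups are C_0 ≅ Z^9, C_1 ≅ Z^17, C_2 ≅ Z^7.

The boundary map ∂_1: C_1 → C_0 maps an edge to its endpoints' difference, ∂[p,q] = q − p. For instance
  ∂AM = M − A.
The 9×17 boundary matrix has rank 8 and Smith normal form diag(1,1,1,1,1,1,1,1).

Boundary ∂_2: C_2 → C_1 sends each 2-simplex [p,q,r] to [q,r] − [p,r] + [p,q]. For instance
  ∂AGM = GM − AM + AG,
  ∂ABL = BL − AL + AB.
The resulting 17×7 matrix has rank 7, and its Smith normal form has invariant factors (1,1,1,1,1,1,1).

Now H_k = ker ∂_k / im ∂_{k+1}, so:

  H_1: rank ker ∂_1 − rank ∂_2 = (17 − 8) − 7 = 2, and the invariant factors of ∂_2 are all 1, so H_1 ≅ Z^2.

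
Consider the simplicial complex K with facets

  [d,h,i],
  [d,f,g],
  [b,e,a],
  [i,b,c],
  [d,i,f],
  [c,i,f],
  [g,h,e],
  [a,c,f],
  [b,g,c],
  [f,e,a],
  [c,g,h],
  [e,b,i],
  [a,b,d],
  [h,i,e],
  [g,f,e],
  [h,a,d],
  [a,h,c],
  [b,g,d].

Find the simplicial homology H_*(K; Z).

H_0 ≅ Z,  H_1 ≅ Z^2,  H_2 ≅ Z.

Order the vertices as a < b < c < d < e < f < g < h < i. Listing each simplex with vertices in this order, K has dimension 2 with simplices:

  0-simplices (9): a, b, c, d, e, f, g, h, i
  1-simplices (27): ab, ac, ad, ae, af, ah, bc, bd, be, bg, bi, cf, cg, ch, ci, df, dg, dh, di, ef, eg, eh, ei, fg, fi, gh, hi
  2-simplices (18): abd, abe, acf, ach, adh, aef, bcg, bci, bdg, bei, cfi, cgh, dfg, dfi, dhi, efg, egh, ehi

giving chain groups C_0 ≅ Z^9, C_1 ≅ Z^27, C_2 ≅ Z^18.

∂_1: C_1 → C_0 maps an edge to its endpoints' difference, ∂[p,q] = q − p.
The 9×27 boundary matrix has rank 8 and Smith normal form diag(1,1,1,1,1,1,1,1).

∂_2: C_2 → C_1 sends each 2-simplex [p,q,r] to [q,r] − [p,r] + [p,q]. For instance
  ∂ehi = hi − ei + eh,
  ∂cfi = fi − ci + cf.
The 27×18 boundary matrix has rank 17 and Smith normal form diag(1,1,1,1,1,1,1,1,1,1,1,1,1,1,1,1,1).

From H_k ≅ ker(∂_k) / im(∂_{k+1}) we obtain:

  H_0: rank C_0 − rank ∂_1 = 9 − 8 = 1, and the invariant factors of ∂_1 are all 1, so H_0 ≅ Z.
  H_1: rank ker ∂_1 − rank ∂_2 = (27 − 8) − 17 = 2, and the invariant factors of ∂_2 are all 1, so H_1 ≅ Z^2.
  H_2: rank ker ∂_2 − rank ∂_3 = (18 − 17) − 0 = 1, and there is no ∂_3, so H_2 ≅ Z.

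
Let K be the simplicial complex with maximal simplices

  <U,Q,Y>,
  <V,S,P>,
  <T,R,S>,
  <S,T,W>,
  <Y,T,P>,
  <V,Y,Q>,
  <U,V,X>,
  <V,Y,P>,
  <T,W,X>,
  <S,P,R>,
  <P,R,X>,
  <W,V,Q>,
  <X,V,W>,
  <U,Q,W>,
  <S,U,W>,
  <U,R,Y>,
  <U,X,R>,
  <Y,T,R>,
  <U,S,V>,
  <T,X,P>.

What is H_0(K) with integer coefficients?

H_0 = Z.

Order the vertices as P < Q < R < S < T < U < V < W < X < Y. Listing each simplex with vertices in this order, K has dimension 2 with simplices:

  0-simplices (10): P, Q, R, S, T, U, V, W, X, Y
  1-simplices (30): PR, PS, PT, PV, PX, PY, QU, QV, QW, QY, RS, RT, RU, RX, RY, ST, SU, SV, SW, TW, TX, TY, UV, UW, UX, UY, VW, VX, VY, WX
  2-simplices (20): PRS, PRX, PSV, PTX, PTY, PVY, QUW, QUY, QVW, QVY, RST, RTY, RUX, RUY, STW, SUV, SUW, TWX, UVX, VWX

Hence C_0 ≅ Z^10, C_1 ≅ Z^30, C_2 ≅ Z^20.

The boundary map ∂_1: C_1 → C_0 maps an edge to its endpoints' difference, ∂[p,q] = q − p.
The 10×30 boundary matrix has rank 9 and Smith normal form diag(1,1,1,1,1,1,1,1,1).

Boundary ∂_2: C_2 → C_1 maps a triangle to the signed sum of its edges. For instance
  ∂QVW = VW − QW + QV,
  ∂STW = TW − SW + ST.
This gives a 30×20 integer matrix of rank 20; reducing to Smith normal form yields diagonal entries (1,1,1,1,1,1,1,1,1,1,1,1,1,1,1,1,1,1,1,2).

Computing H_k = (kernel of ∂_k) / (image of ∂_{k+1}):

  H_0: rank C_0 − rank ∂_1 = 10 − 9 = 1, and the invariant factors of ∂_1 are all 1, so H_0 = Z.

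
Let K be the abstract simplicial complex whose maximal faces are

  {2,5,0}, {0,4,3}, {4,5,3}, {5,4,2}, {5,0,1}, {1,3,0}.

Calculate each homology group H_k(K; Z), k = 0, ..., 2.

H_0 ≅ Z,  H_1 ≅ Z,  H_2 = 0.

Take the total order 0 < 1 < 2 < 3 < 4 < 5 on the vertex set. Then K (dimension 2) consists of the simplices:

  0-simplices (6): [0], [1], [2], [3], [4], [5]
  1-simplices (12): [0,1], [0,2], [0,3], [0,4], [0,5], [1,3], [1,5], [2,4], [2,5], [3,4], [3,5], [4,5]
  2-simplices (6): [0,1,3], [0,1,5], [0,2,5], [0,3,4], [2,4,5], [3,4,5]

so the chain groups are C_0 ≅ Z^6, C_1 ≅ Z^12, C_2 ≅ Z^6.

∂_1: C_1 → C_0 maps an edge to its endpoints' difference, ∂[p,q] = q − p.
This gives a 6×12 integer matrix of rank 5; reducing to Smith normal form yields diagonal entries (1,1,1,1,1).

The boundary map ∂_2: C_2 → C_1 maps a triangle to the signed sum of its edges. For instance
  ∂[0,1,5] = [1,5] − [0,5] + [0,1],
  ∂[2,4,5] = [4,5] − [2,5] + [2,4].
This gives a 12×6 integer matrix of rank 6; reducing to Smith normal form yields diagonal entries (1,1,1,1,1,1).

Computing H_k = (kernel of ∂_k) / (image of ∂_{k+1}):

  H_0: rank C_0 − rank ∂_1 = 6 − 5 = 1, and the invariant factors of ∂_1 are all 1, so H_0 ≅ Z.
  H_1: rank ker ∂_1 − rank ∂_2 = (12 − 5) − 6 = 1, and the invariant factors of ∂_2 are all 1, so H_1 ≅ Z.
  H_2: rank ker ∂_2 − rank ∂_3 = (6 − 6) − 0 = 0, and there is no ∂_3, so H_2 ≅ 0.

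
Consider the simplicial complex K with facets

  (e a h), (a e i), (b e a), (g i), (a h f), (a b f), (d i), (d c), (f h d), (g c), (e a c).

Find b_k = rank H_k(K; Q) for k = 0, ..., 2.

Order the vertices as a < b < c < d < e < f < g < h < i. Listing each simplex with vertices in this order, K has dimension 2 with simplices:

  0-simplices (9): a, b, c, d, e, f, g, h, i
  1-simplices (18): ab, ac, ae, af, ah, ai, be, bf, cd, ce, cg, df, dh, di, eh, ei, fh, gi
  2-simplices (7): abe, abf, ace, aeh, aei, afh, dfh

Hence C_0 ≅ Z^9, C_1 ≅ Z^18, C_2 ≅ Z^7.

∂_1: C_1 → C_0 maps an edge to its endpoints' difference, ∂[p,q] = q − p.
The resulting 9×18 matrix has rank 8, and its Smith normal form has invariant factors (1,1,1,1,1,1,1,1).

∂_2: C_2 → C_1 acts by ∂[p,q,r] = [q,r] − [p,r] + [p,q]. For instance
  ∂afh = fh − ah + af,
  ∂abe = be − ae + ab.
The resulting 18×7 matrix has rank 7, and its Smith normal form has invariant factors (1,1,1,1,1,1,1).

Now H_k = ker ∂_k / im ∂_{k+1}, so:

  H_0: rank C_0 − rank ∂_1 = 9 − 8 = 1, and the invariant factors of ∂_1 are all 1, so H_0 = Z.
  H_1: rank ker ∂_1 − rank ∂_2 = (18 − 8) − 7 = 3, and the invariant factors of ∂_2 are all 1, so H_1 = Z^3.
  H_2: rank ker ∂_2 − rank ∂_3 = (7 − 7) − 0 = 0, and there is no ∂_3, so H_2 = 0.

As a check, the Euler characteristic is 9 − 18 + 7 = -2, which agrees with 1 − 3 + 0 = -2.

Hence the Betti numbers are b_0 = 1, b_1 = 3, b_2 = 0.

b_0 = 1, b_1 = 3, b_2 = 0.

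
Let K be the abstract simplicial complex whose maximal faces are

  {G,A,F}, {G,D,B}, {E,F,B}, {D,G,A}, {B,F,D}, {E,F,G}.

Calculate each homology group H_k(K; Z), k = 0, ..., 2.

H_0 ≅ Z,  H_1 ≅ Z,  H_2 = 0.

Order the vertices as A < B < D < E < F < G. Listing each simplex with vertices in this order, K has dimension 2 with simplices:

  0-simplices (6): A, B, D, E, F, G
  1-simplices (12): AD, AF, AG, BD, BE, BF, BG, DF, DG, EF, EG, FG
  2-simplices (6): ADG, AFG, BDF, BDG, BEF, EFG

Hence C_0 ≅ Z^6, C_1 ≅ Z^12, C_2 ≅ Z^6.

The boundary map ∂_1: C_1 → C_0 is given by ∂[p,q] = [q] − [p]. For instance
  ∂BE = E − B.
The resulting 6×12 matrix has rank 5, and its Smith normal form has invariant factors (1,1,1,1,1).

Boundary ∂_2: C_2 → C_1 acts by ∂[p,q,r] = [q,r] − [p,r] + [p,q]. For instance
  ∂AFG = FG − AG + AF,
  ∂BEF = EF − BF + BE.
The resulting 12×6 matrix has rank 6, and its Smith normal form has invariant factors (1,1,1,1,1,1).

Now H_k = ker ∂_k / im ∂_{k+1}, so:

  H_0: rank C_0 − rank ∂_1 = 6 − 5 = 1, and the invariant factors of ∂_1 are all 1, so H_0 = Z.
  H_1: rank ker ∂_1 − rank ∂_2 = (12 − 5) − 6 = 1, and the invariant factors of ∂_2 are all 1, so H_1 = Z.
  H_2: rank ker ∂_2 − rank ∂_3 = (6 − 6) − 0 = 0, and there is no ∂_3, so H_2 = 0.

As a check, the Euler characteristic is 6 − 12 + 6 = 0, which agrees with 1 − 1 + 0 = 0.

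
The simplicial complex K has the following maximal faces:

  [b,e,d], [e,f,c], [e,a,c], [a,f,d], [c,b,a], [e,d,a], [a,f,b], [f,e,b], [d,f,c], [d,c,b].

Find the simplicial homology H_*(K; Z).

K has 6 vertices, 15 edges, 10 triangles.
rank ∂_0 = 0, rank ∂_1 = 5 ⇒ b_0 = 6 − 0 − 5 = 1; all invariant factors of ∂_1 are 1 so no torsion. So H_0 = Z.
rank ∂_1 = 5, rank ∂_2 = 10 ⇒ b_1 = 15 − 5 − 10 = 0; ∂_2 has invariant factor(s) [2] giving torsion. So H_1 = Z/2Z.
rank ∂_2 = 10, rank ∂_3 = 0 ⇒ b_2 = 10 − 10 − 0 = 0. So H_2 = 0.

H_0 ≅ Z,  H_1 ≅ Z/2Z,  H_2 = 0.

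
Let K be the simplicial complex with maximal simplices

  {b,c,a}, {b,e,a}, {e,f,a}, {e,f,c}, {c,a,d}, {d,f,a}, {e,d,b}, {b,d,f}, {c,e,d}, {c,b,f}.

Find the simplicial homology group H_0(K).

H_0 ≅ Z.

We work with the vertex ordering a < b < c < d < e < f. The simplices of K, each written with vertices in increasing order, are:

  0-simplices (6): a, b, c, d, e, f
  1-simplices (15): ab, ac, ad, ae, af, bc, bd, be, bf, cd, ce, cf, de, df, ef
  2-simplices (10): abc, abe, acd, adf, aef, bcf, bde, bdf, cde, cef

so the chain groups are C_0 ≅ Z^6, C_1 ≅ Z^15, C_2 ≅ Z^10.

Boundary ∂_1: C_1 → C_0 sends each edge [p,q] (with p < q) to q − p.
The 6×15 boundary matrix has rank 5 and Smith normal form diag(1,1,1,1,1).

Boundary ∂_2: C_2 → C_1 maps a triangle to the signed sum of its edges. For instance
  ∂abc = bc − ac + ab,
  ∂adf = df − af + ad.
This gives a 15×10 integer matrix of rank 10; reducing to Smith normal form yields diagonal entries (1,1,1,1,1,1,1,1,1,2).

From H_k ≅ ker(∂_k) / im(∂_{k+1}) we obtain:

  H_0: rank C_0 − rank ∂_1 = 6 − 5 = 1, and the invariant factors of ∂_1 are all 1, so H_0 ≅ Z.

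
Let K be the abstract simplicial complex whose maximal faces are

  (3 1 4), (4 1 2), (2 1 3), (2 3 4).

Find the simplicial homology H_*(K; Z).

H_0 ≅ Z,  H_1 = 0,  H_2 ≅ Z.

Fix the vertex order 1 < 2 < 3 < 4 and write every simplex with vertices in increasing order. Then dim K = 2 and the simplices of K are:

  0-simplices (4): [1], [2], [3], [4]
  1-simplices (6): [1,2], [1,3], [1,4], [2,3], [2,4], [3,4]
  2-simplices (4): [1,2,3], [1,2,4], [1,3,4], [2,3,4]

giving chain groups C_0 ≅ Z^4, C_1 ≅ Z^6, C_2 ≅ Z^4.

The boundary map ∂_1: C_1 → C_0 sends each edge [p,q] (with p < q) to q − p.
This gives a 4×6 integer matrix of rank 3; reducing to Smith normal form yields diagonal entries (1,1,1).

Boundary ∂_2: C_2 → C_1 acts by ∂[p,q,r] = [q,r] − [p,r] + [p,q]. For instance
  ∂[2,3,4] = [3,4] − [2,4] + [2,3],
  ∂[1,2,4] = [2,4] − [1,4] + [1,2].
The resulting 6×4 matrix has rank 3, and its Smith normal form has invariant factors (1,1,1).

From H_k ≅ ker(∂_k) / im(∂_{k+1}) we obtain:

  H_0: rank C_0 − rank ∂_1 = 4 − 3 = 1, and the invariant factors of ∂_1 are all 1, so H_0 ≅ Z.
  H_1: rank ker ∂_1 − rank ∂_2 = (6 − 3) − 3 = 0, and the invariant factors of ∂_2 are all 1, so H_1 ≅ 0.
  H_2: rank ker ∂_2 − rank ∂_3 = (4 − 3) − 0 = 1, and there is no ∂_3, so H_2 ≅ Z.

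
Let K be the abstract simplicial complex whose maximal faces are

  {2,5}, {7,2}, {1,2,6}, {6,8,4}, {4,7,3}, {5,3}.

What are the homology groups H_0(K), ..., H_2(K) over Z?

Order the vertices as 1 < 2 < 3 < 4 < 5 < 6 < 7 < 8. Listing each simplex with vertices in this order, K has dimension 2 with simplices:

  0-simplices (8): [1], [2], [3], [4], [5], [6], [7], [8]
  1-simplices (12): [1,2], [1,6], [2,5], [2,6], [2,7], [3,4], [3,5], [3,7], [4,6], [4,7], [4,8], [6,8]
  2-simplices (3): [1,2,6], [3,4,7], [4,6,8]

Hence C_0 ≅ Z^8, C_1 ≅ Z^12, C_2 ≅ Z^3.

∂_1: C_1 → C_0 is given by ∂[p,q] = [q] − [p]. For instance
  ∂[3,7] = [7] − [3].
This gives a 8×12 integer matrix of rank 7; reducing to Smith normal form yields diagonal entries (1,1,1,1,1,1,1).

The boundary map ∂_2: C_2 → C_1 acts by ∂[p,q,r] = [q,r] − [p,r] + [p,q]. For instance
  ∂[4,6,8] = [6,8] − [4,8] + [4,6],
  ∂[3,4,7] = [4,7] − [3,7] + [3,4].
As a 12×3 matrix over Z this has rank 3, with invariant factors (1,1,1).

Now H_k = ker ∂_k / im ∂_{k+1}, so:

  H_0: rank C_0 − rank ∂_1 = 8 − 7 = 1, and the invariant factors of ∂_1 are all 1, so H_0 ≅ Z.
  H_1: rank ker ∂_1 − rank ∂_2 = (12 − 7) − 3 = 2, and the invariant factors of ∂_2 are all 1, so H_1 ≅ Z^2.
  H_2: rank ker ∂_2 − rank ∂_3 = (3 − 3) − 0 = 0, and there is no ∂_3, so H_2 ≅ 0.

H_0 ≅ Z,  H_1 ≅ Z^2,  H_2 = 0.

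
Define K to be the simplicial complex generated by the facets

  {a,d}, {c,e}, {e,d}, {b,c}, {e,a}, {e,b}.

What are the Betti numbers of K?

b_0 = 1, b_1 = 2.

Order the vertices as a < b < c < d < e. Listing each simplex with vertices in this order, K has dimension 1 with simplices:

  0-simplices (5): a, b, c, d, e
  1-simplices (6): ad, ae, bc, be, ce, de

Hence C_0 ≅ Z^5, C_1 ≅ Z^6.

The boundary map ∂_1: C_1 → C_0 maps an edge to its endpoints' difference, ∂[p,q] = q − p. For instance
  ∂de = e − d.
The 5×6 boundary matrix has rank 4 and Smith normal form diag(1,1,1,1).

Now H_k = ker ∂_k / im ∂_{k+1}, so:

  H_0: rank C_0 − rank ∂_1 = 5 − 4 = 1, and the invariant factors of ∂_1 are all 1, so H_0 = Z.
  H_1: rank ker ∂_1 − rank ∂_2 = (6 − 4) − 0 = 2, and there is no ∂_2, so H_1 = Z^2.

As a check, the Euler characteristic is 5 − 6 = -1, which agrees with 1 − 2 = -1.

Hence the Betti numbers are b_0 = 1, b_1 = 2.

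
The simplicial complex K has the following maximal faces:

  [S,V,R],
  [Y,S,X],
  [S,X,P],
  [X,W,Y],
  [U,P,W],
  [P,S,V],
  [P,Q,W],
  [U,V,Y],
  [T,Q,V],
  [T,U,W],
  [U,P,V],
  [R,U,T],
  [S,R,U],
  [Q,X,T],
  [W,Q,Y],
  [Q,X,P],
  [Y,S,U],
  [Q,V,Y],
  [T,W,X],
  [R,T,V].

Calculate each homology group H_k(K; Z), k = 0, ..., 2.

H_0 = Z,  H_1 = Z × Z/2,  H_2 = 0.

We work with the vertex ordering P < Q < R < S < T < U < V < W < X < Y. The simplices of K, each written with vertices in increasing order, are:

  0-simplices (10): P, Q, R, S, T, U, V, W, X, Y
  1-simplices (30): PQ, PS, PU, PV, PW, PX, QT, QV, QW, QX, QY, RS, RT, RU, RV, SU, SV, SX, SY, TU, TV, TW, TX, UV, UW, UY, VY, WX, WY, XY
  2-simplices (20): PQW, PQX, PSV, PSX, PUV, PUW, QTV, QTX, QVY, QWY, RSU, RSV, RTU, RTV, SUY, SXY, TUW, TWX, UVY, WXY

Hence C_0 ≅ Z^10, C_1 ≅ Z^30, C_2 ≅ Z^20.

Boundary ∂_1: C_1 → C_0 maps an edge to its endpoints' difference, ∂[p,q] = q − p. For instance
  ∂UW = W − U.
As a 10×30 matrix over Z this has rank 9, with invariant factors (1,1,1,1,1,1,1,1,1).

Boundary ∂_2: C_2 → C_1 sends each 2-simplex [p,q,r] to [q,r] − [p,r] + [p,q]. For instance
  ∂QVY = VY − QY + QV,
  ∂SUY = UY − SY + SU.
This gives a 30×20 integer matrix of rank 20; reducing to Smith normal form yields diagonal entries (1,1,1,1,1,1,1,1,1,1,1,1,1,1,1,1,1,1,1,2).

Reading off H_k = ker ∂_k / im ∂_{k+1}:

  H_0: rank C_0 − rank ∂_1 = 10 − 9 = 1, and the invariant factors of ∂_1 are all 1, so H_0 = Z.
  H_1: rank ker ∂_1 − rank ∂_2 = (30 − 9) − 20 = 1, and ∂_2 has invariant factor 2 > 1, so H_1 = Z × Z/2.
  H_2: rank ker ∂_2 − rank ∂_3 = (20 − 20) − 0 = 0, and there is no ∂_3, so H_2 = 0.

As a check, the Euler characteristic is 10 − 30 + 20 = 0, which agrees with 1 − 1 + 0 = 0.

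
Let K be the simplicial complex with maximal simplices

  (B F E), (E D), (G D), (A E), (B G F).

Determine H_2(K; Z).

We work with the vertex ordering A < B < D < E < F < G. The simplices of K, each written with vertices in increasing order, are:

  0-simplices (6): A, B, D, E, F, G
  1-simplices (8): AE, BE, BF, BG, DE, DG, EF, FG
  2-simplices (2): BEF, BFG

giving chain groups C_0 ≅ Z^6, C_1 ≅ Z^8, C_2 ≅ Z^2.

∂_1: C_1 → C_0 is given by ∂[p,q] = [q] − [p]. For instance
  ∂FG = G − F.
As a 6×8 matrix over Z this has rank 5, with invariant factors (1,1,1,1,1).

The boundary map ∂_2: C_2 → C_1 sends each 2-simplex [p,q,r] to [q,r] − [p,r] + [p,q]. For instance
  ∂BEF = EF − BF + BE,
  ∂BFG = FG − BG + BF.
As a 8×2 matrix over Z this has rank 2, with invariant factors (1,1).

Reading off H_k = ker ∂_k / im ∂_{k+1}:

  H_2: rank ker ∂_2 − rank ∂_3 = (2 − 2) − 0 = 0, and there is no ∂_3, so H_2 = 0.

H_2 = 0.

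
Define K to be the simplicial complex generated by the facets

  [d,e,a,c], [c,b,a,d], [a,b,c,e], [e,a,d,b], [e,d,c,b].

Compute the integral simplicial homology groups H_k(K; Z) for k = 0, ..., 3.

Fix the vertex order a < b < c < d < e and write every simplex with vertices in increasing order. Then dim K = 3 and the simplices of K are:

  0-simplices (5): a, b, c, d, e
  1-simplices (10): ab, ac, ad, ae, bc, bd, be, cd, ce, de
  2-simplices (10): abc, abd, abe, acd, ace, ade, bcd, bce, bde, cde
  3-simplices (5): abcd, abce, abde, acde, bcde

giving chain groups C_0 ≅ Z^5, C_1 ≅ Z^10, C_2 ≅ Z^10, C_3 ≅ Z^5.

The boundary map ∂_1: C_1 → C_0 sends each edge [p,q] (with p < q) to q − p. For instance
  ∂ce = e − c.
The 5×10 boundary matrix has rank 4 and Smith normal form diag(1,1,1,1).

∂_2: C_2 → C_1 acts by ∂[p,q,r] = [q,r] − [p,r] + [p,q]. For instance
  ∂bce = ce − be + bc,
  ∂abc = bc − ac + ab.
As a 10×10 matrix over Z this has rank 6, with invariant factors (1,1,1,1,1,1).

The boundary map ∂_3: C_3 → C_2 sends each 3-simplex σ to the alternating sum Σ_i (−1)^i (σ with its i-th vertex removed). For instance
  ∂abde = bde − ade + abe − abd,
  ∂bcde = cde − bde + bce − bcd.
This gives a 10×5 integer matrix of rank 4; reducing to Smith normal form yields diagonal entries (1,1,1,1).

Now H_k = ker ∂_k / im ∂_{k+1}, so:

  H_0: rank C_0 − rank ∂_1 = 5 − 4 = 1, and the invariant factors of ∂_1 are all 1, so H_0 = Z.
  H_1: rank ker ∂_1 − rank ∂_2 = (10 − 4) − 6 = 0, and the invariant factors of ∂_2 are all 1, so H_1 = 0.
  H_2: rank ker ∂_2 − rank ∂_3 = (10 − 6) − 4 = 0, and the invariant factors of ∂_3 are all 1, so H_2 = 0.
  H_3: rank ker ∂_3 − rank ∂_4 = (5 − 4) − 0 = 1, and there is no ∂_4, so H_3 = Z.

As a check, the Euler characteristic is 5 − 10 + 10 − 5 = 0, which agrees with 1 − 0 + 0 − 1 = 0.

H_0 = Z,  H_1 = 0,  H_2 = 0,  H_3 = Z.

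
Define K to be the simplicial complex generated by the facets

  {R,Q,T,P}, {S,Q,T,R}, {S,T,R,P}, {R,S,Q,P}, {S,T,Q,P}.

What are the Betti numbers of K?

Order the vertices as P < Q < R < S < T. Listing each simplex with vertices in this order, K has dimension 3 with simplices:

  0-simplices (5): P, Q, R, S, T
  1-simplices (10): PQ, PR, PS, PT, QR, QS, QT, RS, RT, ST
  2-simplices (10): PQR, PQS, PQT, PRS, PRT, PST, QRS, QRT, QST, RST
  3-simplices (5): PQRS, PQRT, PQST, PRST, QRST

giving chain groups C_0 ≅ Z^5, C_1 ≅ Z^10, C_2 ≅ Z^10, C_3 ≅ Z^5.

Boundary ∂_1: C_1 → C_0 is given by ∂[p,q] = [q] − [p]. For instance
  ∂QT = T − Q.
This gives a 5×10 integer matrix of rank 4; reducing to Smith normal form yields diagonal entries (1,1,1,1).

∂_2: C_2 → C_1 maps a triangle to the signed sum of its edges. For instance
  ∂PQS = QS − PS + PQ,
  ∂PST = ST − PT + PS.
The resulting 10×10 matrix has rank 6, and its Smith normal form has invariant factors (1,1,1,1,1,1).

The boundary map ∂_3: C_3 → C_2 sends each 3-simplex σ to the alternating sum Σ_i (−1)^i (σ with its i-th vertex removed). For instance
  ∂QRST = RST − QST + QRT − QRS,
  ∂PQRS = QRS − PRS + PQS − PQR.
The 10×5 boundary matrix has rank 4 and Smith normal form diag(1,1,1,1).

Computing H_k = (kernel of ∂_k) / (image of ∂_{k+1}):

  H_0: rank C_0 − rank ∂_1 = 5 − 4 = 1, and the invariant factors of ∂_1 are all 1, so H_0 ≅ Z.
  H_1: rank ker ∂_1 − rank ∂_2 = (10 − 4) − 6 = 0, and the invariant factors of ∂_2 are all 1, so H_1 ≅ 0.
  H_2: rank ker ∂_2 − rank ∂_3 = (10 − 6) − 4 = 0, and the invariant factors of ∂_3 are all 1, so H_2 ≅ 0.
  H_3: rank ker ∂_3 − rank ∂_4 = (5 − 4) − 0 = 1, and there is no ∂_4, so H_3 ≅ Z.

(K is a triangulation of the 3-sphere S^3.)

Hence the Betti numbers are b_0 = 1, b_1 = 0, b_2 = 0, b_3 = 1.

b_0 = 1, b_1 = 0, b_2 = 0, b_3 = 1.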